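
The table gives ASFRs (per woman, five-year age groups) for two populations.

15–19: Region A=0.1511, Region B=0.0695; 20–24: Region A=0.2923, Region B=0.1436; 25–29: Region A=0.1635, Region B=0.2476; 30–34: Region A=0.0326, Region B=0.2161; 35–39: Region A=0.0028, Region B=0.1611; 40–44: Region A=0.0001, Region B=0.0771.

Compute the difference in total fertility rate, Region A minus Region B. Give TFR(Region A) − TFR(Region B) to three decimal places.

-1.363

Region A:
  Sum of ASFRs = 0.1511 + 0.2923 + 0.1635 + 0.0326 + 0.0028 + 0.0001 = 0.6424
  TFR = 5 × 0.6424 = 3.212
Region B:
  Sum of ASFRs = 0.0695 + 0.1436 + 0.2476 + 0.2161 + 0.1611 + 0.0771 = 0.9150
  TFR = 5 × 0.9150 = 4.575
Difference = 3.212 − 4.575 = -1.363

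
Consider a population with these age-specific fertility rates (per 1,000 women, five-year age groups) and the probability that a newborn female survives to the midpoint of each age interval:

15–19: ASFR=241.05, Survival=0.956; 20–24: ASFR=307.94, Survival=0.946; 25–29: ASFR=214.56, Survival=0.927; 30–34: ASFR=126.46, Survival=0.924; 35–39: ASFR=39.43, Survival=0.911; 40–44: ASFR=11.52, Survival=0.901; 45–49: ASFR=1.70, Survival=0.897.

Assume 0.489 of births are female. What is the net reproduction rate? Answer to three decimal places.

2.165

Proportion female at birth = 0.489.
Per-age-group product (5 × ASFR × survival probability):
  15–19: 5 × 241.05/1000 × 0.956 = 1.15222
  20–24: 5 × 307.94/1000 × 0.946 = 1.45656
  25–29: 5 × 214.56/1000 × 0.927 = 0.99449
  30–34: 5 × 126.46/1000 × 0.924 = 0.58425
  35–39: 5 × 39.43/1000 × 0.911 = 0.17960
  40–44: 5 × 11.52/1000 × 0.901 = 0.05190
  45–49: 5 × 1.70/1000 × 0.897 = 0.00762
Sum = 4.42664
NRR = 0.489 × 4.42664 = 2.16463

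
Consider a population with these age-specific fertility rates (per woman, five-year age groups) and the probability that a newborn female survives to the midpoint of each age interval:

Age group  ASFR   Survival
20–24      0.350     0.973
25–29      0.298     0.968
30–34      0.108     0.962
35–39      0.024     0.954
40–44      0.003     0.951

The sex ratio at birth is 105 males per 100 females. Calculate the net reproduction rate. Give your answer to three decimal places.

Proportion female at birth = 100 / (100 + 105) = 0.48780.
Survival-weighted fertility by age (5·fₓ·Sₓ):
  20–24: 5 × 0.350 × 0.973 = 1.70275
  25–29: 5 × 0.298 × 0.968 = 1.44232
  30–34: 5 × 0.108 × 0.962 = 0.51948
  35–39: 5 × 0.024 × 0.954 = 0.11448
  40–44: 5 × 0.003 × 0.951 = 0.01427
Sum = 3.79330
NRR = 0.48780 × 3.79330 = 1.85037
An NRR exceeding 1 indicates intrinsic growth under these rates.

1.850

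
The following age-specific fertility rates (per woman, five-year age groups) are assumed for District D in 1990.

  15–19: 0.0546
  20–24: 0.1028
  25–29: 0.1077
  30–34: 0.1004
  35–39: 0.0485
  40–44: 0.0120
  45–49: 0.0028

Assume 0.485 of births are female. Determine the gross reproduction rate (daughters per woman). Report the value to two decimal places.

1.04

Proportion female at birth = 0.485.
Sum of ASFRs = 0.0546 + 0.1028 + 0.1077 + 0.1004 + 0.0485 + 0.0120 + 0.0028 = 0.4288
TFR = 5 × 0.4288 = 2.144
GRR = 0.485 × 2.144 = 1.03984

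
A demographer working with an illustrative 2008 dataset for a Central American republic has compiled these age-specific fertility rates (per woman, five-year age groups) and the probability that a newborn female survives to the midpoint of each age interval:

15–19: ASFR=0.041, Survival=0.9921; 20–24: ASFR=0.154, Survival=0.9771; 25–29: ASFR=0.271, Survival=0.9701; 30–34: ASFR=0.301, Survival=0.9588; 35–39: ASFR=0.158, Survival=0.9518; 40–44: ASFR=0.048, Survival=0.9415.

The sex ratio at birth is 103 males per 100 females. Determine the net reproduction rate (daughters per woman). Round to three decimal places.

Proportion female at birth = 100 / (100 + 103) = 0.49261.
Per-age-group product (5 × ASFR × survival probability):
  15–19: 5 × 0.041 × 0.9921 = 0.20338
  20–24: 5 × 0.154 × 0.9771 = 0.75237
  25–29: 5 × 0.271 × 0.9701 = 1.31449
  30–34: 5 × 0.301 × 0.9588 = 1.44299
  35–39: 5 × 0.158 × 0.9518 = 0.75192
  40–44: 5 × 0.048 × 0.9415 = 0.22596
Sum = 4.69111
NRR = 0.49261 × 4.69111 = 2.31089

2.311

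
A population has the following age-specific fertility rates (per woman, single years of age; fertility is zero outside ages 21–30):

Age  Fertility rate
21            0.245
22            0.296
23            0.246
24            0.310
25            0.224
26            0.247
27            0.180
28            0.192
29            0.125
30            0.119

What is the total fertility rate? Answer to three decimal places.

2.184

Sum of ASFRs = 0.245 + 0.296 + 0.246 + 0.310 + 0.224 + 0.247 + 0.180 + 0.192 + 0.125 + 0.119 = 2.184
TFR = 2.184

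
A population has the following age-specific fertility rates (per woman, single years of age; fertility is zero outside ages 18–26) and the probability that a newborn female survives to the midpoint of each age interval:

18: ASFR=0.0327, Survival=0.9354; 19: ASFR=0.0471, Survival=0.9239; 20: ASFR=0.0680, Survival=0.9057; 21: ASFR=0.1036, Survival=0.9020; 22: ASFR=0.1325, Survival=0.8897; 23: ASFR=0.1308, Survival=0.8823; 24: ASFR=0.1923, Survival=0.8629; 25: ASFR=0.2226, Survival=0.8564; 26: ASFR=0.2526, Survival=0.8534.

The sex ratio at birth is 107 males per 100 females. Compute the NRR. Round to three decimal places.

Proportion female at birth = 100 / (100 + 107) = 0.48309.
Each age group contributes 1 × ASFR × survival:
  18: 1 × 0.0327 × 0.9354 = 0.03059
  19: 1 × 0.0471 × 0.9239 = 0.04352
  20: 1 × 0.0680 × 0.9057 = 0.06159
  21: 1 × 0.1036 × 0.9020 = 0.09345
  22: 1 × 0.1325 × 0.8897 = 0.11789
  23: 1 × 0.1308 × 0.8823 = 0.11540
  24: 1 × 0.1923 × 0.8629 = 0.16594
  25: 1 × 0.2226 × 0.8564 = 0.19063
  26: 1 × 0.2526 × 0.8534 = 0.21557
Sum = 1.03458
NRR = 0.48309 × 1.03458 = 0.49980

0.500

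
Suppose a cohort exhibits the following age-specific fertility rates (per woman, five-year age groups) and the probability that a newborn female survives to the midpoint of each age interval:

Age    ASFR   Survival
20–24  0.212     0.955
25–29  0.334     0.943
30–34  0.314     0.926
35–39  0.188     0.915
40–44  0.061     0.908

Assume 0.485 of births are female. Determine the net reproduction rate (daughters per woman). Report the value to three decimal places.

2.511

Proportion female at birth = 0.485.
Each age group contributes 5 × ASFR × survival:
  20–24: 5 × 0.212 × 0.955 = 1.01230
  25–29: 5 × 0.334 × 0.943 = 1.57481
  30–34: 5 × 0.314 × 0.926 = 1.45382
  35–39: 5 × 0.188 × 0.915 = 0.86010
  40–44: 5 × 0.061 × 0.908 = 0.27694
Sum = 5.17797
NRR = 0.485 × 5.17797 = 2.51132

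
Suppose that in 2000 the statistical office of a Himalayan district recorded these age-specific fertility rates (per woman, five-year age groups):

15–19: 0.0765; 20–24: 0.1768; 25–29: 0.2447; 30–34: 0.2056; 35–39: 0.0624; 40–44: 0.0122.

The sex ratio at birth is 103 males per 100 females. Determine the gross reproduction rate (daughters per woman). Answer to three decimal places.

1.917

Proportion female at birth = 100 / (100 + 103) = 0.49261.
Sum of ASFRs = 0.0765 + 0.1768 + 0.2447 + 0.2056 + 0.0624 + 0.0122 = 0.7782
TFR = 5 × 0.7782 = 3.891
GRR = 0.49261 × 3.891 = 1.91675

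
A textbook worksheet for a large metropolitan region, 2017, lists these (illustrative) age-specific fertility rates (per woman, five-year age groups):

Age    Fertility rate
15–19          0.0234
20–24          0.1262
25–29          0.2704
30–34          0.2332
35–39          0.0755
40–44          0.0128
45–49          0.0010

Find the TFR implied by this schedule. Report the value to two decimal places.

3.71

Sum of ASFRs = 0.0234 + 0.1262 + 0.2704 + 0.2332 + 0.0755 + 0.0128 + 0.0010 = 0.7425
TFR = 5 × 0.7425 = 3.7125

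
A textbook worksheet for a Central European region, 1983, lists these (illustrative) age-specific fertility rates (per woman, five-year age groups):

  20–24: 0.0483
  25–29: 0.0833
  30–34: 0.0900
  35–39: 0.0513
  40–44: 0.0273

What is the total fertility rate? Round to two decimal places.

1.50

Sum of ASFRs = 0.0483 + 0.0833 + 0.0900 + 0.0513 + 0.0273 = 0.3002
TFR = 5 × 0.3002 = 1.501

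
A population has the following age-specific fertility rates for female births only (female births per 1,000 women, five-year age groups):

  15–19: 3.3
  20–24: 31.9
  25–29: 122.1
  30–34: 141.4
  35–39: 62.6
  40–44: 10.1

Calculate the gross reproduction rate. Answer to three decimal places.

1.857

Sum of female ASFRs = 3.3 + 31.9 + 122.1 + 141.4 + 62.6 + 10.1 = 371.4
GRR = 5 × 371.4 / 1000 = 1.857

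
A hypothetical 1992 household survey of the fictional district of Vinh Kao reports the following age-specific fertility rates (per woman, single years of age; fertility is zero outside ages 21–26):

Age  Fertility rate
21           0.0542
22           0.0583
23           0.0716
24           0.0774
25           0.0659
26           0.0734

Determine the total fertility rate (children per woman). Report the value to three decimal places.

Sum of ASFRs = 0.0542 + 0.0583 + 0.0716 + 0.0774 + 0.0659 + 0.0734 = 0.4008
TFR = 0.4008

0.401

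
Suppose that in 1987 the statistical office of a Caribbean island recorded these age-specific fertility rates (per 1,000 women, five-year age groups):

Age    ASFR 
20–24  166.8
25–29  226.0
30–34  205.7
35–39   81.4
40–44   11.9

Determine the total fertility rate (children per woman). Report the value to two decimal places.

Sum of ASFRs = 166.8 + 226.0 + 205.7 + 81.4 + 11.9 = 691.8
TFR = 5 × 691.8 / 1000 = 3.459

3.46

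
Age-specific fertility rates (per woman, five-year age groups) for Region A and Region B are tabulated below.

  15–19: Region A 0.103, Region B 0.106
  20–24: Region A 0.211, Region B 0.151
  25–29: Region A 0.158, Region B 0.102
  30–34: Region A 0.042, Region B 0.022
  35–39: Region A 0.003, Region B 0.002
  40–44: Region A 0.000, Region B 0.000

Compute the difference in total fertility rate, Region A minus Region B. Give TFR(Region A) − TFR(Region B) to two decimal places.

Region A:
  Sum of ASFRs = 0.103 + 0.211 + 0.158 + 0.042 + 0.003 + 0.000 = 0.517
  TFR = 5 × 0.517 = 2.585
Region B:
  Sum of ASFRs = 0.106 + 0.151 + 0.102 + 0.022 + 0.002 + 0.000 = 0.383
  TFR = 5 × 0.383 = 1.915
Difference = 2.585 − 1.915 = 0.67

0.67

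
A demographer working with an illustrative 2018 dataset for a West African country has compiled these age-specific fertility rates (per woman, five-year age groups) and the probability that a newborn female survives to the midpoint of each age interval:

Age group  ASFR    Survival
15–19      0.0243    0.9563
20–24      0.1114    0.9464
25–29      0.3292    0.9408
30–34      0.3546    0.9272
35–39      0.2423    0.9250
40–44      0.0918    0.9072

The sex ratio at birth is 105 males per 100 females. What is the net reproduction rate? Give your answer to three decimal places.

2.621

Proportion female at birth = 100 / (100 + 105) = 0.48780.
Weighting each age-specific rate by interval width and survival:
  15–19: 5 × 0.0243 × 0.9563 = 0.11619
  20–24: 5 × 0.1114 × 0.9464 = 0.52714
  25–29: 5 × 0.3292 × 0.9408 = 1.54856
  30–34: 5 × 0.3546 × 0.9272 = 1.64393
  35–39: 5 × 0.2423 × 0.9250 = 1.12064
  40–44: 5 × 0.0918 × 0.9072 = 0.41640
Sum = 5.37286
NRR = 0.48780 × 5.37286 = 2.62088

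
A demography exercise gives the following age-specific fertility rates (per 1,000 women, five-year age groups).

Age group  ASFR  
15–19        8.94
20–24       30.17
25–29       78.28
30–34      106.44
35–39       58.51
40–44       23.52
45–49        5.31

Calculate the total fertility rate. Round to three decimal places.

Sum of ASFRs = 8.94 + 30.17 + 78.28 + 106.44 + 58.51 + 23.52 + 5.31 = 311.17
TFR = 5 × 311.17 / 1000 = 1.55585

1.556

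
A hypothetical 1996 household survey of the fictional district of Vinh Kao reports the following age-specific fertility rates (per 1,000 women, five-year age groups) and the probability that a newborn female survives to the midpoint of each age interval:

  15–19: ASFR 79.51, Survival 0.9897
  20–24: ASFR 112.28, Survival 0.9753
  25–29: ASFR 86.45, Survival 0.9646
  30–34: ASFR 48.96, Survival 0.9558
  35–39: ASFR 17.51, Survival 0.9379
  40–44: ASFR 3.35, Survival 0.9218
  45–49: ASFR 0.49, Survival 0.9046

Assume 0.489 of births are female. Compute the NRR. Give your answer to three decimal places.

0.827

Proportion female at birth = 0.489.
Each age group contributes 5 × ASFR × survival:
  15–19: 5 × 79.51/1000 × 0.9897 = 0.39346
  20–24: 5 × 112.28/1000 × 0.9753 = 0.54753
  25–29: 5 × 86.45/1000 × 0.9646 = 0.41695
  30–34: 5 × 48.96/1000 × 0.9558 = 0.23398
  35–39: 5 × 17.51/1000 × 0.9379 = 0.08211
  40–44: 5 × 3.35/1000 × 0.9218 = 0.01544
  45–49: 5 × 0.49/1000 × 0.9046 = 0.00222
Sum = 1.69169
NRR = 0.489 × 1.69169 = 0.82724
With NRR below 1 the population is below replacement fertility.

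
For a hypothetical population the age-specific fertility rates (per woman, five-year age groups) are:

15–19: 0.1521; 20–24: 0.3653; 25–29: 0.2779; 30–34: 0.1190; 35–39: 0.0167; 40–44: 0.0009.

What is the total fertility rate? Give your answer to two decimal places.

4.66

Sum of ASFRs = 0.1521 + 0.3653 + 0.2779 + 0.1190 + 0.0167 + 0.0009 = 0.9319
TFR = 5 × 0.9319 = 4.6595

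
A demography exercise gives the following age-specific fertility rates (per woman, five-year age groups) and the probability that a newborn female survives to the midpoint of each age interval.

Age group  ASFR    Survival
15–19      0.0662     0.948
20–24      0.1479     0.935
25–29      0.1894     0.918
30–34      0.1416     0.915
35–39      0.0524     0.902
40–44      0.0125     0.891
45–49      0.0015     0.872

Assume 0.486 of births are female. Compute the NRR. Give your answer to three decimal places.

1.371

Proportion female at birth = 0.486.
Per-age-group product (5 × ASFR × survival probability):
  15–19: 5 × 0.0662 × 0.948 = 0.31379
  20–24: 5 × 0.1479 × 0.935 = 0.69143
  25–29: 5 × 0.1894 × 0.918 = 0.86935
  30–34: 5 × 0.1416 × 0.915 = 0.64782
  35–39: 5 × 0.0524 × 0.902 = 0.23632
  40–44: 5 × 0.0125 × 0.891 = 0.05569
  45–49: 5 × 0.0015 × 0.872 = 0.00654
Sum = 2.82094
NRR = 0.486 × 2.82094 = 1.37098
With NRR above 1 the population is above replacement fertility.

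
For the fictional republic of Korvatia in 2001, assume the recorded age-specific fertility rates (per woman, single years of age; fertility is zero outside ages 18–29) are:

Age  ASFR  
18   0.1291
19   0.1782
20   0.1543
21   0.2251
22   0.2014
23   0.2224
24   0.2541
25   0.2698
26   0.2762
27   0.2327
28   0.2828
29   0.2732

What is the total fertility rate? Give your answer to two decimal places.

Sum of ASFRs = 0.1291 + 0.1782 + 0.1543 + 0.2251 + 0.2014 + 0.2224 + 0.2541 + 0.2698 + 0.2762 + 0.2327 + 0.2828 + 0.2732 = 2.6993
TFR = 2.6993

2.70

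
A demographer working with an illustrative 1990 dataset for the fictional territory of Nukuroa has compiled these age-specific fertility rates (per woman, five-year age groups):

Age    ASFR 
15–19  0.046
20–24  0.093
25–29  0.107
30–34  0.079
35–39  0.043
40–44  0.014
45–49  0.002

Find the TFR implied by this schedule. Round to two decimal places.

Sum of ASFRs = 0.046 + 0.093 + 0.107 + 0.079 + 0.043 + 0.014 + 0.002 = 0.384
TFR = 5 × 0.384 = 1.92

1.92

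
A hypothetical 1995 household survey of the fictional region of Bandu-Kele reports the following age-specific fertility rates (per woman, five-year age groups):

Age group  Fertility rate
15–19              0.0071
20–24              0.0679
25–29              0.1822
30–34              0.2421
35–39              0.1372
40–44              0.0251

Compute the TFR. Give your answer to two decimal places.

Sum of ASFRs = 0.0071 + 0.0679 + 0.1822 + 0.2421 + 0.1372 + 0.0251 = 0.6616
TFR = 5 × 0.6616 = 3.308

3.31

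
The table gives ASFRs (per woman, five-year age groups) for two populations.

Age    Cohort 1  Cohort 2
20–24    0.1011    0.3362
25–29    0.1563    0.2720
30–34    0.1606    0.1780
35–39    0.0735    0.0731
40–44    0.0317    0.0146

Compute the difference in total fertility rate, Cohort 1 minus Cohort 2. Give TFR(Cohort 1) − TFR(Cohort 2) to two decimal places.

-1.75

Cohort 1:
  Sum of ASFRs = 0.1011 + 0.1563 + 0.1606 + 0.0735 + 0.0317 = 0.5232
  TFR = 5 × 0.5232 = 2.616
Cohort 2:
  Sum of ASFRs = 0.3362 + 0.2720 + 0.1780 + 0.0731 + 0.0146 = 0.8739
  TFR = 5 × 0.8739 = 4.3695
Difference = 2.616 − 4.3695 = -1.7535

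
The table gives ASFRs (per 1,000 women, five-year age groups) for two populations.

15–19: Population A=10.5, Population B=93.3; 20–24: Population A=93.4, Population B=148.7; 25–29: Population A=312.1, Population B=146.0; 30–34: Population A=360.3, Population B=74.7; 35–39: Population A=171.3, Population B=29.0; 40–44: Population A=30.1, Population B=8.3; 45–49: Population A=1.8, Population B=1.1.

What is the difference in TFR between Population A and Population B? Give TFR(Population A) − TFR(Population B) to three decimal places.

Population A:
  Sum of ASFRs = 10.5 + 93.4 + 312.1 + 360.3 + 171.3 + 30.1 + 1.8 = 979.5
  TFR = 5 × 979.5 / 1000 = 4.8975
Population B:
  Sum of ASFRs = 93.3 + 148.7 + 146.0 + 74.7 + 29.0 + 8.3 + 1.1 = 501.1
  TFR = 5 × 501.1 / 1000 = 2.5055
Difference = 4.8975 − 2.5055 = 2.392

2.392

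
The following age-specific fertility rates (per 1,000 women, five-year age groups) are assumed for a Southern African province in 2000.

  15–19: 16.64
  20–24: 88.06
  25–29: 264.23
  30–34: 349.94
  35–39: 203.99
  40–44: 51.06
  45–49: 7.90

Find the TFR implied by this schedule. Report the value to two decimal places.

Sum of ASFRs = 16.64 + 88.06 + 264.23 + 349.94 + 203.99 + 51.06 + 7.90 = 981.82
TFR = 5 × 981.82 / 1000 = 4.9091

4.91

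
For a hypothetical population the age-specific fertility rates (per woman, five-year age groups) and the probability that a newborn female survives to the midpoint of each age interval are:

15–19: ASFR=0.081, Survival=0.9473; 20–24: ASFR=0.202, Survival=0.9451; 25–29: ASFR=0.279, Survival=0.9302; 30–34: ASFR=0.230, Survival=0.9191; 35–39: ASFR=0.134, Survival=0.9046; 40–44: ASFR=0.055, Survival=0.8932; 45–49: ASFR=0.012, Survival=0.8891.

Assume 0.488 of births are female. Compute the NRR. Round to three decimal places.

2.244

Proportion female at birth = 0.488.
Each age group contributes 5 × ASFR × survival:
  15–19: 5 × 0.081 × 0.9473 = 0.38366
  20–24: 5 × 0.202 × 0.9451 = 0.95455
  25–29: 5 × 0.279 × 0.9302 = 1.29763
  30–34: 5 × 0.230 × 0.9191 = 1.05697
  35–39: 5 × 0.134 × 0.9046 = 0.60608
  40–44: 5 × 0.055 × 0.8932 = 0.24563
  45–49: 5 × 0.012 × 0.8891 = 0.05335
Sum = 4.59787
NRR = 0.488 × 4.59787 = 2.24376
NRR > 1, so each generation more than replaces itself.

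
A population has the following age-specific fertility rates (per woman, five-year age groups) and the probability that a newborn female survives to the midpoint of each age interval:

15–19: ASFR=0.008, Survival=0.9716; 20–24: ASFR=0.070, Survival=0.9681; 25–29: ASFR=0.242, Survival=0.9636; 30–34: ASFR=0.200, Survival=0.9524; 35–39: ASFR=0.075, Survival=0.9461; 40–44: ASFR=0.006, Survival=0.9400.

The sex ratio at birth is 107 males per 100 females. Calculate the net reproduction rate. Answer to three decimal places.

1.391

Proportion female at birth = 100 / (100 + 107) = 0.48309.
Per-age-group product (5 × ASFR × survival probability):
  15–19: 5 × 0.008 × 0.9716 = 0.03886
  20–24: 5 × 0.070 × 0.9681 = 0.33884
  25–29: 5 × 0.242 × 0.9636 = 1.16596
  30–34: 5 × 0.200 × 0.9524 = 0.95240
  35–39: 5 × 0.075 × 0.9461 = 0.35479
  40–44: 5 × 0.006 × 0.9400 = 0.02820
Sum = 2.87905
NRR = 0.48309 × 2.87905 = 1.39084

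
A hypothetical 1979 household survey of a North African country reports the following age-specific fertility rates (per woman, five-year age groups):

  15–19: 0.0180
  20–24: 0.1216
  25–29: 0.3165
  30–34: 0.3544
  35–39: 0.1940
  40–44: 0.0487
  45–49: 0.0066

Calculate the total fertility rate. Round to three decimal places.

Sum of ASFRs = 0.0180 + 0.1216 + 0.3165 + 0.3544 + 0.1940 + 0.0487 + 0.0066 = 1.0598
TFR = 5 × 1.0598 = 5.299

5.299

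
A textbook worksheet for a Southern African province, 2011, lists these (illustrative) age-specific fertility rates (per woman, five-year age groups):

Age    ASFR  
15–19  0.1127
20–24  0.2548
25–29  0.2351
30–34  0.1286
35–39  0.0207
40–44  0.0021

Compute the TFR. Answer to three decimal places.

3.770

Sum of ASFRs = 0.1127 + 0.2548 + 0.2351 + 0.1286 + 0.0207 + 0.0021 = 0.7540
TFR = 5 × 0.7540 = 3.77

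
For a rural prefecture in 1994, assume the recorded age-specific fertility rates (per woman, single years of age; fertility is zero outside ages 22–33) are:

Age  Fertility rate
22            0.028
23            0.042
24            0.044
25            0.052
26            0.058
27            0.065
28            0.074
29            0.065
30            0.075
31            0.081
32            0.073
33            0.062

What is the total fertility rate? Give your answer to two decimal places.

Sum of ASFRs = 0.028 + 0.042 + 0.044 + 0.052 + 0.058 + 0.065 + 0.074 + 0.065 + 0.075 + 0.081 + 0.073 + 0.062 = 0.719
TFR = 0.719

0.72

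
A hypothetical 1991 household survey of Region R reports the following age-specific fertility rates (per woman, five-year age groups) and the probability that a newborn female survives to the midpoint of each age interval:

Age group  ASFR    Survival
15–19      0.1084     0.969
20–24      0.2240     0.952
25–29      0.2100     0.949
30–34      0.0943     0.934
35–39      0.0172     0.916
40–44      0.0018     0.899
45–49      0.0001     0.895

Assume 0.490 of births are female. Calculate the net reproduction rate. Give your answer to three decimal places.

Proportion female at birth = 0.490.
Per-age-group product (5 × ASFR × survival probability):
  15–19: 5 × 0.1084 × 0.969 = 0.52520
  20–24: 5 × 0.2240 × 0.952 = 1.06624
  25–29: 5 × 0.2100 × 0.949 = 0.99645
  30–34: 5 × 0.0943 × 0.934 = 0.44038
  35–39: 5 × 0.0172 × 0.916 = 0.07878
  40–44: 5 × 0.0018 × 0.899 = 0.00809
  45–49: 5 × 0.0001 × 0.895 = 0.00045
Sum = 3.11559
NRR = 0.490 × 3.11559 = 1.52664

1.527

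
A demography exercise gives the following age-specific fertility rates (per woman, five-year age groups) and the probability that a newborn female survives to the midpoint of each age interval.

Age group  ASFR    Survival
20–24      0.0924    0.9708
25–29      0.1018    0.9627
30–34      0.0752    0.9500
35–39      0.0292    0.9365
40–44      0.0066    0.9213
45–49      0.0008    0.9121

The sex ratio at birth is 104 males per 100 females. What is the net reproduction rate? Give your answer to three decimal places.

0.719

Proportion female at birth = 100 / (100 + 104) = 0.49020.
Survival-weighted fertility by age (5·fₓ·Sₓ):
  20–24: 5 × 0.0924 × 0.9708 = 0.44851
  25–29: 5 × 0.1018 × 0.9627 = 0.49001
  30–34: 5 × 0.0752 × 0.9500 = 0.35720
  35–39: 5 × 0.0292 × 0.9365 = 0.13673
  40–44: 5 × 0.0066 × 0.9213 = 0.03040
  45–49: 5 × 0.0008 × 0.9121 = 0.00365
Sum = 1.46650
NRR = 0.49020 × 1.46650 = 0.71888
NRR < 1, so the cohort does not fully replace itself.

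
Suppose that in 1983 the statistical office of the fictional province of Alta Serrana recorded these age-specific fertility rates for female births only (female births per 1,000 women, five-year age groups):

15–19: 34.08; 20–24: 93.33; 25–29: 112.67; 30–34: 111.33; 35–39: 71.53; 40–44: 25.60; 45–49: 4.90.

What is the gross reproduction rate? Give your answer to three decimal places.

Sum of female ASFRs = 34.08 + 93.33 + 112.67 + 111.33 + 71.53 + 25.60 + 4.90 = 453.44
GRR = 5 × 453.44 / 1000 = 2.2672

2.267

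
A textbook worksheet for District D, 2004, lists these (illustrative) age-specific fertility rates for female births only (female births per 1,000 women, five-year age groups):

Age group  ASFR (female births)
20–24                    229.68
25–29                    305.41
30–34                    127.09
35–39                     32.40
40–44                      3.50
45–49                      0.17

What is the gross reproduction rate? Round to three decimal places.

Sum of female ASFRs = 229.68 + 305.41 + 127.09 + 32.40 + 3.50 + 0.17 = 698.25
GRR = 5 × 698.25 / 1000 = 3.49125

3.491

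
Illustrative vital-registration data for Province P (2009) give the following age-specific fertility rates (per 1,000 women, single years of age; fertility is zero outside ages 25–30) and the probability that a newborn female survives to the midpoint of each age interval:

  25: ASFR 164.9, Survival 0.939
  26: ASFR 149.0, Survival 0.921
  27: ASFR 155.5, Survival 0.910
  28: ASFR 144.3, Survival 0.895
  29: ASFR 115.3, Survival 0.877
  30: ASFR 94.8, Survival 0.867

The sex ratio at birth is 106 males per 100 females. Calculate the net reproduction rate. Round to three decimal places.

Proportion female at birth = 100 / (100 + 106) = 0.48544.
Per-age-group product (1 × ASFR × survival probability):
  25: 1 × 164.9/1000 × 0.939 = 0.15484
  26: 1 × 149.0/1000 × 0.921 = 0.13723
  27: 1 × 155.5/1000 × 0.910 = 0.14151
  28: 1 × 144.3/1000 × 0.895 = 0.12915
  29: 1 × 115.3/1000 × 0.877 = 0.10112
  30: 1 × 94.8/1000 × 0.867 = 0.08219
Sum = 0.74604
NRR = 0.48544 × 0.74604 = 0.36216

0.362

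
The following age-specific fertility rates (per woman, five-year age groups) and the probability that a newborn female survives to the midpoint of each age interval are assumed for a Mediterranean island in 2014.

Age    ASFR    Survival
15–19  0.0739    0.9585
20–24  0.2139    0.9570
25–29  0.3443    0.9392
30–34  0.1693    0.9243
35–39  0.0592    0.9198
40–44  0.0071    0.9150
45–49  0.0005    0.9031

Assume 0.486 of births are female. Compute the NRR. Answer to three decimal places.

1.985

Proportion female at birth = 0.486.
Per-age-group product (5 × ASFR × survival probability):
  15–19: 5 × 0.0739 × 0.9585 = 0.35417
  20–24: 5 × 0.2139 × 0.9570 = 1.02351
  25–29: 5 × 0.3443 × 0.9392 = 1.61683
  30–34: 5 × 0.1693 × 0.9243 = 0.78242
  35–39: 5 × 0.0592 × 0.9198 = 0.27226
  40–44: 5 × 0.0071 × 0.9150 = 0.03248
  45–49: 5 × 0.0005 × 0.9031 = 0.00226
Sum = 4.08393
NRR = 0.486 × 4.08393 = 1.98479
With NRR above 1 the population is above replacement fertility.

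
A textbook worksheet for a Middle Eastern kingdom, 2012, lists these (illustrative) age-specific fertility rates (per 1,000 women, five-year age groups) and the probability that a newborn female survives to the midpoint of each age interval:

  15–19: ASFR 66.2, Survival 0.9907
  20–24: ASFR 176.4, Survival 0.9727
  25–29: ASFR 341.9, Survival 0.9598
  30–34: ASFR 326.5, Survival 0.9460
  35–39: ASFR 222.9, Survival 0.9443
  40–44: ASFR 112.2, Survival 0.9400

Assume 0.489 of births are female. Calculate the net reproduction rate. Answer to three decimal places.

2.910

Proportion female at birth = 0.489.
Weighting each age-specific rate by interval width and survival:
  15–19: 5 × 66.2/1000 × 0.9907 = 0.32792
  20–24: 5 × 176.4/1000 × 0.9727 = 0.85792
  25–29: 5 × 341.9/1000 × 0.9598 = 1.64078
  30–34: 5 × 326.5/1000 × 0.9460 = 1.54435
  35–39: 5 × 222.9/1000 × 0.9443 = 1.05242
  40–44: 5 × 112.2/1000 × 0.9400 = 0.52734
Sum = 5.95073
NRR = 0.489 × 5.95073 = 2.90991
With NRR above 1 the population is above replacement fertility.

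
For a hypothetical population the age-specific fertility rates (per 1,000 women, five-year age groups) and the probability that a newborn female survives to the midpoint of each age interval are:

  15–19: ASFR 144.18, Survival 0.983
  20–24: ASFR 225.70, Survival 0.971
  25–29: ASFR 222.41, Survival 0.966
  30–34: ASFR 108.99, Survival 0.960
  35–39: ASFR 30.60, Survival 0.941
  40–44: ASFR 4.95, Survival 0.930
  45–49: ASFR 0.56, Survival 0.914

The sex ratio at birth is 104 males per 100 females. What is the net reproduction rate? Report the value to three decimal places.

Proportion female at birth = 100 / (100 + 104) = 0.49020.
Weighting each age-specific rate by interval width and survival:
  15–19: 5 × 144.18/1000 × 0.983 = 0.70864
  20–24: 5 × 225.70/1000 × 0.971 = 1.09577
  25–29: 5 × 222.41/1000 × 0.966 = 1.07424
  30–34: 5 × 108.99/1000 × 0.960 = 0.52315
  35–39: 5 × 30.60/1000 × 0.941 = 0.14397
  40–44: 5 × 4.95/1000 × 0.930 = 0.02302
  45–49: 5 × 0.56/1000 × 0.914 = 0.00256
Sum = 3.57135
NRR = 0.49020 × 3.57135 = 1.75068
NRR > 1, so each generation more than replaces itself.

1.751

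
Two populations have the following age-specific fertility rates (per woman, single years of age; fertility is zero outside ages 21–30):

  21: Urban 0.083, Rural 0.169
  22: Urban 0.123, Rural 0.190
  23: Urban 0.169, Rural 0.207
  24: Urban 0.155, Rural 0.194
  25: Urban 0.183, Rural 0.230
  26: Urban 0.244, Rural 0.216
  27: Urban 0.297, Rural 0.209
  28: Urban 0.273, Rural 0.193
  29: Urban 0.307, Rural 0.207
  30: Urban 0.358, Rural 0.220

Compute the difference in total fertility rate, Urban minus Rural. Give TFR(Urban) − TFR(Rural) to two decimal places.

0.16

Urban:
  Sum of ASFRs = 0.083 + 0.123 + 0.169 + 0.155 + 0.183 + 0.244 + 0.297 + 0.273 + 0.307 + 0.358 = 2.192
  TFR = 2.192
Rural:
  Sum of ASFRs = 0.169 + 0.190 + 0.207 + 0.194 + 0.230 + 0.216 + 0.209 + 0.193 + 0.207 + 0.220 = 2.035
  TFR = 2.035
Difference = 2.192 − 2.035 = 0.157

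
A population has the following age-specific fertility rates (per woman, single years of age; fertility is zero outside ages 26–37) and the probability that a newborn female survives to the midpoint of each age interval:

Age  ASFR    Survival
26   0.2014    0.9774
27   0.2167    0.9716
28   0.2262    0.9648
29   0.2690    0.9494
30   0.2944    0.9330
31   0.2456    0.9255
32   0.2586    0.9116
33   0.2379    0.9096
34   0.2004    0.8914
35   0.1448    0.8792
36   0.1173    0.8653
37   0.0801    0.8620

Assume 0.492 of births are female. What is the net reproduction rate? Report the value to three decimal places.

1.137

Proportion female at birth = 0.492.
Survival-weighted fertility by age (1·fₓ·Sₓ):
  26: 1 × 0.2014 × 0.9774 = 0.19685
  27: 1 × 0.2167 × 0.9716 = 0.21055
  28: 1 × 0.2262 × 0.9648 = 0.21824
  29: 1 × 0.2690 × 0.9494 = 0.25539
  30: 1 × 0.2944 × 0.9330 = 0.27468
  31: 1 × 0.2456 × 0.9255 = 0.22730
  32: 1 × 0.2586 × 0.9116 = 0.23574
  33: 1 × 0.2379 × 0.9096 = 0.21639
  34: 1 × 0.2004 × 0.8914 = 0.17864
  35: 1 × 0.1448 × 0.8792 = 0.12731
  36: 1 × 0.1173 × 0.8653 = 0.10150
  37: 1 × 0.0801 × 0.8620 = 0.06905
Sum = 2.31164
NRR = 0.492 × 2.31164 = 1.13733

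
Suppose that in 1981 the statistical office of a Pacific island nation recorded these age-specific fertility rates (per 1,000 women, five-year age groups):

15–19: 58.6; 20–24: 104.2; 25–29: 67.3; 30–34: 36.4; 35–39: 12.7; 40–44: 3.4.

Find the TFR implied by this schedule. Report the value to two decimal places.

1.41

Sum of ASFRs = 58.6 + 104.2 + 67.3 + 36.4 + 12.7 + 3.4 = 282.6
TFR = 5 × 282.6 / 1000 = 1.413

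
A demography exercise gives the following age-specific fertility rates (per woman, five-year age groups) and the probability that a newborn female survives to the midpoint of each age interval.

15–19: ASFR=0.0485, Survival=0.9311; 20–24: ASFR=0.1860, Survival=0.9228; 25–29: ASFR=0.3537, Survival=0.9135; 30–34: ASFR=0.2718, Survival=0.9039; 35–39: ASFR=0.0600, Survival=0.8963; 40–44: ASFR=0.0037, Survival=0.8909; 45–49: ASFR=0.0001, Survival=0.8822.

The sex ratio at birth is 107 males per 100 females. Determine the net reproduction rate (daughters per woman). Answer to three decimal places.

2.036

Proportion female at birth = 100 / (100 + 107) = 0.48309.
Weighting each age-specific rate by interval width and survival:
  15–19: 5 × 0.0485 × 0.9311 = 0.22579
  20–24: 5 × 0.1860 × 0.9228 = 0.85820
  25–29: 5 × 0.3537 × 0.9135 = 1.61552
  30–34: 5 × 0.2718 × 0.9039 = 1.22840
  35–39: 5 × 0.0600 × 0.8963 = 0.26889
  40–44: 5 × 0.0037 × 0.8909 = 0.01648
  45–49: 5 × 0.0001 × 0.8822 = 0.00044
Sum = 4.21372
NRR = 0.48309 × 4.21372 = 2.03561
NRR > 1, so each generation more than replaces itself.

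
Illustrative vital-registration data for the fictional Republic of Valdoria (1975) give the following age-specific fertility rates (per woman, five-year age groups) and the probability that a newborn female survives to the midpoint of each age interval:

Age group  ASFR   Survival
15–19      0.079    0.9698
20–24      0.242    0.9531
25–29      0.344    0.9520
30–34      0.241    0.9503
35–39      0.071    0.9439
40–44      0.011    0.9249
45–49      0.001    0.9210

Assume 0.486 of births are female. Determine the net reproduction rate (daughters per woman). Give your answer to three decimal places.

Proportion female at birth = 0.486.
Each age group contributes 5 × ASFR × survival:
  15–19: 5 × 0.079 × 0.9698 = 0.38307
  20–24: 5 × 0.242 × 0.9531 = 1.15325
  25–29: 5 × 0.344 × 0.9520 = 1.63744
  30–34: 5 × 0.241 × 0.9503 = 1.14511
  35–39: 5 × 0.071 × 0.9439 = 0.33508
  40–44: 5 × 0.011 × 0.9249 = 0.05087
  45–49: 5 × 0.001 × 0.9210 = 0.00461
Sum = 4.70943
NRR = 0.486 × 4.70943 = 2.28878

2.289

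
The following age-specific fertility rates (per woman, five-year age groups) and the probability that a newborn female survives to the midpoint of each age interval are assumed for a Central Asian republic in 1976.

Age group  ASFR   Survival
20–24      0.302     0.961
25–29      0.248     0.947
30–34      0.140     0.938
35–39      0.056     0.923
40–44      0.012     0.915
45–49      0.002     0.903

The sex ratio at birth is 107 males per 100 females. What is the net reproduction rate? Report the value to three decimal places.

Proportion female at birth = 100 / (100 + 107) = 0.48309.
Each age group contributes 5 × ASFR × survival:
  20–24: 5 × 0.302 × 0.961 = 1.45111
  25–29: 5 × 0.248 × 0.947 = 1.17428
  30–34: 5 × 0.140 × 0.938 = 0.65660
  35–39: 5 × 0.056 × 0.923 = 0.25844
  40–44: 5 × 0.012 × 0.915 = 0.05490
  45–49: 5 × 0.002 × 0.903 = 0.00903
Sum = 3.60436
NRR = 0.48309 × 3.60436 = 1.74123

1.741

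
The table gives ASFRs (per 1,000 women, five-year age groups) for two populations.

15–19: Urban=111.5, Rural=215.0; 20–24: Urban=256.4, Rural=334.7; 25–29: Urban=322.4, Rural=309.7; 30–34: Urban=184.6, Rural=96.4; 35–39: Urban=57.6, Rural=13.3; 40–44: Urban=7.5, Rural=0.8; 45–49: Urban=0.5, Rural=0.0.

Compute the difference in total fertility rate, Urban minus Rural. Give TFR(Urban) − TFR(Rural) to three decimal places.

Urban:
  Sum of ASFRs = 111.5 + 256.4 + 322.4 + 184.6 + 57.6 + 7.5 + 0.5 = 940.5
  TFR = 5 × 940.5 / 1000 = 4.7025
Rural:
  Sum of ASFRs = 215.0 + 334.7 + 309.7 + 96.4 + 13.3 + 0.8 + 0.0 = 969.9
  TFR = 5 × 969.9 / 1000 = 4.8495
Difference = 4.7025 − 4.8495 = -0.147

-0.147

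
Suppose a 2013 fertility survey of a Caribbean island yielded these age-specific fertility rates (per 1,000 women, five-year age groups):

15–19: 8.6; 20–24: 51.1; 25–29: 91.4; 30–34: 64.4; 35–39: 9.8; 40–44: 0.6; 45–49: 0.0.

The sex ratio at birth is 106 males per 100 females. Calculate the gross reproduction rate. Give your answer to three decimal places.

0.548

Proportion female at birth = 100 / (100 + 106) = 0.48544.
Sum of ASFRs = 8.6 + 51.1 + 91.4 + 64.4 + 9.8 + 0.6 + 0.0 = 225.9
TFR = 5 × 225.9 / 1000 = 1.1295
GRR = 0.48544 × 1.1295 = 0.54830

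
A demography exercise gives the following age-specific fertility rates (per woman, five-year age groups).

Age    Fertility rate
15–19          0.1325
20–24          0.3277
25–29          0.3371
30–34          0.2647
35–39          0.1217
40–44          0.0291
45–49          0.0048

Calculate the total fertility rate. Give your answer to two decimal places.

6.09

Sum of ASFRs = 0.1325 + 0.3277 + 0.3371 + 0.2647 + 0.1217 + 0.0291 + 0.0048 = 1.2176
TFR = 5 × 1.2176 = 6.088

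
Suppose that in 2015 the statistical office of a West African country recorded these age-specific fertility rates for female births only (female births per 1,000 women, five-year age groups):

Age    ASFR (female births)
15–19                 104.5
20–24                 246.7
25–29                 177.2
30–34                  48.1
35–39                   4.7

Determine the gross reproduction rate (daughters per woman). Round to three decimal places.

2.906

Sum of female ASFRs = 104.5 + 246.7 + 177.2 + 48.1 + 4.7 = 581.2
GRR = 5 × 581.2 / 1000 = 2.906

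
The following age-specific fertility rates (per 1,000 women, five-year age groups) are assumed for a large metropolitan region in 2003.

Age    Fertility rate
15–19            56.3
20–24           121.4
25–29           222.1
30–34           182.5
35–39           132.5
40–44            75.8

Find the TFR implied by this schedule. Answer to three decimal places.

3.953

Sum of ASFRs = 56.3 + 121.4 + 222.1 + 182.5 + 132.5 + 75.8 = 790.6
TFR = 5 × 790.6 / 1000 = 3.953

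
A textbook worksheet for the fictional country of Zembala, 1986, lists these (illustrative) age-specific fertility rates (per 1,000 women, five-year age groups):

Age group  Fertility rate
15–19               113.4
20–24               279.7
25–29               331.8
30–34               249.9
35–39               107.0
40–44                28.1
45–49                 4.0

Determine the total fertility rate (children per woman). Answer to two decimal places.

5.57

Sum of ASFRs = 113.4 + 279.7 + 331.8 + 249.9 + 107.0 + 28.1 + 4.0 = 1113.9
TFR = 5 × 1113.9 / 1000 = 5.5695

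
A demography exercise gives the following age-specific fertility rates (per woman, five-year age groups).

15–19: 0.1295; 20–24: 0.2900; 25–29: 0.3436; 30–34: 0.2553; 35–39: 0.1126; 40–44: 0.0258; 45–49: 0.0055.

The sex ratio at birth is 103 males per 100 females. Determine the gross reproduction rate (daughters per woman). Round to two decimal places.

Proportion female at birth = 100 / (100 + 103) = 0.49261.
Sum of ASFRs = 0.1295 + 0.2900 + 0.3436 + 0.2553 + 0.1126 + 0.0258 + 0.0055 = 1.1623
TFR = 5 × 1.1623 = 5.8115
GRR = 0.49261 × 5.8115 = 2.86280

2.86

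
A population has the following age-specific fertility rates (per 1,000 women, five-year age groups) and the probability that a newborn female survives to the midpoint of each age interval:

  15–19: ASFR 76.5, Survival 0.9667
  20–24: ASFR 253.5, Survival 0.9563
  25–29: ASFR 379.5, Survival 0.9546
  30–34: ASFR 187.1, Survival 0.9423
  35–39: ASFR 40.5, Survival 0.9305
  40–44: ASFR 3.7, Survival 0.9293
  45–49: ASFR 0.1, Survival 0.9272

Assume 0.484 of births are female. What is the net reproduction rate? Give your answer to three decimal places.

2.169

Proportion female at birth = 0.484.
Each age group contributes 5 × ASFR × survival:
  15–19: 5 × 76.5/1000 × 0.9667 = 0.36976
  20–24: 5 × 253.5/1000 × 0.9563 = 1.21211
  25–29: 5 × 379.5/1000 × 0.9546 = 1.81135
  30–34: 5 × 187.1/1000 × 0.9423 = 0.88152
  35–39: 5 × 40.5/1000 × 0.9305 = 0.18843
  40–44: 5 × 3.7/1000 × 0.9293 = 0.01719
  45–49: 5 × 0.1/1000 × 0.9272 = 0.00046
Sum = 4.48082
NRR = 0.484 × 4.48082 = 2.16872
NRR > 1, so each generation more than replaces itself.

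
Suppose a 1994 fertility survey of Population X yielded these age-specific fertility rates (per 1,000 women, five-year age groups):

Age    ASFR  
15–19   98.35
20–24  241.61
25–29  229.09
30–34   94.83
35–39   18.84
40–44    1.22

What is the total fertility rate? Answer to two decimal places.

3.42

Sum of ASFRs = 98.35 + 241.61 + 229.09 + 94.83 + 18.84 + 1.22 = 683.94
TFR = 5 × 683.94 / 1000 = 3.4197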